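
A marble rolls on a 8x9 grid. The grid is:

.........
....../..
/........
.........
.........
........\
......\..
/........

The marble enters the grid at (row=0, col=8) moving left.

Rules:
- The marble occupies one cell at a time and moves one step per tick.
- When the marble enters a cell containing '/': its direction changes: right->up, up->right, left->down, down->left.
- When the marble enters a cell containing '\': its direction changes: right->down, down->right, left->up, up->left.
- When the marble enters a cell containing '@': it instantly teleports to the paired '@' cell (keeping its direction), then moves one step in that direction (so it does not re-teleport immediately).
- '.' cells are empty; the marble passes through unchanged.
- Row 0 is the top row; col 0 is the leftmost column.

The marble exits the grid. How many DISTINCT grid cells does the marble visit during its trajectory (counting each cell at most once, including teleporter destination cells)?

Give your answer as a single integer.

Step 1: enter (0,8), '.' pass, move left to (0,7)
Step 2: enter (0,7), '.' pass, move left to (0,6)
Step 3: enter (0,6), '.' pass, move left to (0,5)
Step 4: enter (0,5), '.' pass, move left to (0,4)
Step 5: enter (0,4), '.' pass, move left to (0,3)
Step 6: enter (0,3), '.' pass, move left to (0,2)
Step 7: enter (0,2), '.' pass, move left to (0,1)
Step 8: enter (0,1), '.' pass, move left to (0,0)
Step 9: enter (0,0), '.' pass, move left to (0,-1)
Step 10: at (0,-1) — EXIT via left edge, pos 0
Distinct cells visited: 9 (path length 9)

Answer: 9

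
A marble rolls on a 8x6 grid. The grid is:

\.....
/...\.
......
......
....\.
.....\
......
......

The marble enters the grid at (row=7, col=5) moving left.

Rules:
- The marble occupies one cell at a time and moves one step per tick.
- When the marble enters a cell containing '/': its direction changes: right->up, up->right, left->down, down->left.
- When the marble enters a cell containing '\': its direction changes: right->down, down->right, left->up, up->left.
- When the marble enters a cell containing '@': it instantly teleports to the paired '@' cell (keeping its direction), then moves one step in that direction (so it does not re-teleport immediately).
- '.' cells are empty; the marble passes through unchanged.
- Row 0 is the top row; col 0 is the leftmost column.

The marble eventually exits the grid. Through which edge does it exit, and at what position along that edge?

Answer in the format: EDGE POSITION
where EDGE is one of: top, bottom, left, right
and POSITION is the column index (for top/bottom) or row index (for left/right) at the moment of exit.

Step 1: enter (7,5), '.' pass, move left to (7,4)
Step 2: enter (7,4), '.' pass, move left to (7,3)
Step 3: enter (7,3), '.' pass, move left to (7,2)
Step 4: enter (7,2), '.' pass, move left to (7,1)
Step 5: enter (7,1), '.' pass, move left to (7,0)
Step 6: enter (7,0), '.' pass, move left to (7,-1)
Step 7: at (7,-1) — EXIT via left edge, pos 7

Answer: left 7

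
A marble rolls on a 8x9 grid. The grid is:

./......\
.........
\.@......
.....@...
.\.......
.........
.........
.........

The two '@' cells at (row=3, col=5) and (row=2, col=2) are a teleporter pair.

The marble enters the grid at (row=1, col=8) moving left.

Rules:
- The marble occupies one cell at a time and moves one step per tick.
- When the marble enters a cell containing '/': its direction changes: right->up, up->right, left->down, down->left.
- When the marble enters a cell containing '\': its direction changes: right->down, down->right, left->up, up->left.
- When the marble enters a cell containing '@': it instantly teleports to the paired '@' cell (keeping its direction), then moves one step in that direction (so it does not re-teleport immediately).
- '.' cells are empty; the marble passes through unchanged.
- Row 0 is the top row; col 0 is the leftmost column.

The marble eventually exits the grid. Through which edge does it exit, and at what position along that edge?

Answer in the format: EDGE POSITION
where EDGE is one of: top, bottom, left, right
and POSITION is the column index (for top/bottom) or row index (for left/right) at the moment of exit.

Answer: left 1

Derivation:
Step 1: enter (1,8), '.' pass, move left to (1,7)
Step 2: enter (1,7), '.' pass, move left to (1,6)
Step 3: enter (1,6), '.' pass, move left to (1,5)
Step 4: enter (1,5), '.' pass, move left to (1,4)
Step 5: enter (1,4), '.' pass, move left to (1,3)
Step 6: enter (1,3), '.' pass, move left to (1,2)
Step 7: enter (1,2), '.' pass, move left to (1,1)
Step 8: enter (1,1), '.' pass, move left to (1,0)
Step 9: enter (1,0), '.' pass, move left to (1,-1)
Step 10: at (1,-1) — EXIT via left edge, pos 1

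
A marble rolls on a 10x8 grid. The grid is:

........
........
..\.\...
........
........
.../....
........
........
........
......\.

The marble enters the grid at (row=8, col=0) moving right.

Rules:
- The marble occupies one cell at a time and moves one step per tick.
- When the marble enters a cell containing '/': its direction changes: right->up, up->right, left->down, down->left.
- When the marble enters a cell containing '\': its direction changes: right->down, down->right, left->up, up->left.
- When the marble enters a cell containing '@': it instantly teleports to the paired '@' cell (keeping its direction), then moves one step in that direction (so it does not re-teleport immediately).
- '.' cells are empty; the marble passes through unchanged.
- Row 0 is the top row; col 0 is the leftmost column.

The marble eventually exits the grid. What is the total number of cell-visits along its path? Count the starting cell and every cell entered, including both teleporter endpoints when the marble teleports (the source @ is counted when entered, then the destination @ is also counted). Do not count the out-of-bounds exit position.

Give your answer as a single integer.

Answer: 8

Derivation:
Step 1: enter (8,0), '.' pass, move right to (8,1)
Step 2: enter (8,1), '.' pass, move right to (8,2)
Step 3: enter (8,2), '.' pass, move right to (8,3)
Step 4: enter (8,3), '.' pass, move right to (8,4)
Step 5: enter (8,4), '.' pass, move right to (8,5)
Step 6: enter (8,5), '.' pass, move right to (8,6)
Step 7: enter (8,6), '.' pass, move right to (8,7)
Step 8: enter (8,7), '.' pass, move right to (8,8)
Step 9: at (8,8) — EXIT via right edge, pos 8
Path length (cell visits): 8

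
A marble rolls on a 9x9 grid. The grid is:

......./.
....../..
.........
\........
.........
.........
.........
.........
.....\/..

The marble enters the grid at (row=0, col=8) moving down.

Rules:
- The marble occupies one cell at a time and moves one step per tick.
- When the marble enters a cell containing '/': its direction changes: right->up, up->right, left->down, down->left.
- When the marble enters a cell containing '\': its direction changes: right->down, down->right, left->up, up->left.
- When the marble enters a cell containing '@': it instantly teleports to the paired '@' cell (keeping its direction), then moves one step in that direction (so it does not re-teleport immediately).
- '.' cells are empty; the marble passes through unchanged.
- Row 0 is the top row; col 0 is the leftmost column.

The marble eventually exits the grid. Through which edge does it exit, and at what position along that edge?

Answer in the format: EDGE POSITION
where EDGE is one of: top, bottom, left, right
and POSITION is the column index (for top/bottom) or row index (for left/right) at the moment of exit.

Answer: bottom 8

Derivation:
Step 1: enter (0,8), '.' pass, move down to (1,8)
Step 2: enter (1,8), '.' pass, move down to (2,8)
Step 3: enter (2,8), '.' pass, move down to (3,8)
Step 4: enter (3,8), '.' pass, move down to (4,8)
Step 5: enter (4,8), '.' pass, move down to (5,8)
Step 6: enter (5,8), '.' pass, move down to (6,8)
Step 7: enter (6,8), '.' pass, move down to (7,8)
Step 8: enter (7,8), '.' pass, move down to (8,8)
Step 9: enter (8,8), '.' pass, move down to (9,8)
Step 10: at (9,8) — EXIT via bottom edge, pos 8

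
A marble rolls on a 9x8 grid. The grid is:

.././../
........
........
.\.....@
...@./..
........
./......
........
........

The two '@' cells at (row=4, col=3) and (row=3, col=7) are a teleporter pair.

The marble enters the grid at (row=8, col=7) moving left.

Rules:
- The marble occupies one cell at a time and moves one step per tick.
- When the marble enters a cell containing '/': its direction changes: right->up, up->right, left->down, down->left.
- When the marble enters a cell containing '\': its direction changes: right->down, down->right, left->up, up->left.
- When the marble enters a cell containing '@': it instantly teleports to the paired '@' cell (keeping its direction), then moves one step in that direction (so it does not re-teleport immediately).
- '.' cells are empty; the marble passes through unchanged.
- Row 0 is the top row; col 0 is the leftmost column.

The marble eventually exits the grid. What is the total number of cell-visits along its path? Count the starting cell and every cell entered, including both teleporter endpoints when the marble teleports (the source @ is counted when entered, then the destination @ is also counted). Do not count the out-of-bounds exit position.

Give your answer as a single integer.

Answer: 8

Derivation:
Step 1: enter (8,7), '.' pass, move left to (8,6)
Step 2: enter (8,6), '.' pass, move left to (8,5)
Step 3: enter (8,5), '.' pass, move left to (8,4)
Step 4: enter (8,4), '.' pass, move left to (8,3)
Step 5: enter (8,3), '.' pass, move left to (8,2)
Step 6: enter (8,2), '.' pass, move left to (8,1)
Step 7: enter (8,1), '.' pass, move left to (8,0)
Step 8: enter (8,0), '.' pass, move left to (8,-1)
Step 9: at (8,-1) — EXIT via left edge, pos 8
Path length (cell visits): 8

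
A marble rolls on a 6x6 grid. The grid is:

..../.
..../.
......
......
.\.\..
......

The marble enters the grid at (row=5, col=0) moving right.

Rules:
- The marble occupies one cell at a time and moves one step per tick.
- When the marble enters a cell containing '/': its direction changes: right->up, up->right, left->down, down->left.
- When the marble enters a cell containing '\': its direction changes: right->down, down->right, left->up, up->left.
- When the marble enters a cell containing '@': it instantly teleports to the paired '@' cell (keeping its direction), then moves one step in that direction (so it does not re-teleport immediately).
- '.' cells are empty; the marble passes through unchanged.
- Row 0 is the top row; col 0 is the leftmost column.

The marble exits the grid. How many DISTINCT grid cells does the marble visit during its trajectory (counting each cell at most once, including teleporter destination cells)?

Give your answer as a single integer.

Step 1: enter (5,0), '.' pass, move right to (5,1)
Step 2: enter (5,1), '.' pass, move right to (5,2)
Step 3: enter (5,2), '.' pass, move right to (5,3)
Step 4: enter (5,3), '.' pass, move right to (5,4)
Step 5: enter (5,4), '.' pass, move right to (5,5)
Step 6: enter (5,5), '.' pass, move right to (5,6)
Step 7: at (5,6) — EXIT via right edge, pos 5
Distinct cells visited: 6 (path length 6)

Answer: 6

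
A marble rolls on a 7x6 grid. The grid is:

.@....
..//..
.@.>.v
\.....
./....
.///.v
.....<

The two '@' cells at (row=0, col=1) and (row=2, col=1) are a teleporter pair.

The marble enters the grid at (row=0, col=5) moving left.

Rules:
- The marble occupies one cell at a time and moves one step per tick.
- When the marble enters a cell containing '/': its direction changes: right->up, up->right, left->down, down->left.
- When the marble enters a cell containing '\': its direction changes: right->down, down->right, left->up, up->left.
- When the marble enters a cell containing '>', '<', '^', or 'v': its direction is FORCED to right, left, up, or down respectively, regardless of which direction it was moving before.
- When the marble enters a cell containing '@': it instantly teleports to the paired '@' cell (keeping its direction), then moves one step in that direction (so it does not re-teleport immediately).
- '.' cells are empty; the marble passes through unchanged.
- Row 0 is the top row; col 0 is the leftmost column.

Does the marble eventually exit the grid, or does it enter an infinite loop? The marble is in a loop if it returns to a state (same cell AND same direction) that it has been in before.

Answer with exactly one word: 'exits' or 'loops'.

Answer: exits

Derivation:
Step 1: enter (0,5), '.' pass, move left to (0,4)
Step 2: enter (0,4), '.' pass, move left to (0,3)
Step 3: enter (0,3), '.' pass, move left to (0,2)
Step 4: enter (0,2), '.' pass, move left to (0,1)
Step 5: enter (0,1), '@' teleport (0,1)->(2,1), also enter (2,1), move left to (2,0)
Step 6: enter (2,0), '.' pass, move left to (2,-1)
Step 7: at (2,-1) — EXIT via left edge, pos 2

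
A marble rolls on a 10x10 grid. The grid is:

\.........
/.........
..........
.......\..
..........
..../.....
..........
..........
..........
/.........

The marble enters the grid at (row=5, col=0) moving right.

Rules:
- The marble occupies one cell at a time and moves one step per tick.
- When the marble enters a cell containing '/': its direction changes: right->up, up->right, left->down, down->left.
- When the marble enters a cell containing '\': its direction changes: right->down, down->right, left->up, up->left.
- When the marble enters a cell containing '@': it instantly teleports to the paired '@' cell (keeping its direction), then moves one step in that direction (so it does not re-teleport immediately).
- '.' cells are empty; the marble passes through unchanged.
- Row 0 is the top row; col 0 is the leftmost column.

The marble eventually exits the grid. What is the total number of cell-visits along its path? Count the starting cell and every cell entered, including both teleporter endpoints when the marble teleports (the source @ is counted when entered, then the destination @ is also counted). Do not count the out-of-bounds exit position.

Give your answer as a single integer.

Step 1: enter (5,0), '.' pass, move right to (5,1)
Step 2: enter (5,1), '.' pass, move right to (5,2)
Step 3: enter (5,2), '.' pass, move right to (5,3)
Step 4: enter (5,3), '.' pass, move right to (5,4)
Step 5: enter (5,4), '/' deflects right->up, move up to (4,4)
Step 6: enter (4,4), '.' pass, move up to (3,4)
Step 7: enter (3,4), '.' pass, move up to (2,4)
Step 8: enter (2,4), '.' pass, move up to (1,4)
Step 9: enter (1,4), '.' pass, move up to (0,4)
Step 10: enter (0,4), '.' pass, move up to (-1,4)
Step 11: at (-1,4) — EXIT via top edge, pos 4
Path length (cell visits): 10

Answer: 10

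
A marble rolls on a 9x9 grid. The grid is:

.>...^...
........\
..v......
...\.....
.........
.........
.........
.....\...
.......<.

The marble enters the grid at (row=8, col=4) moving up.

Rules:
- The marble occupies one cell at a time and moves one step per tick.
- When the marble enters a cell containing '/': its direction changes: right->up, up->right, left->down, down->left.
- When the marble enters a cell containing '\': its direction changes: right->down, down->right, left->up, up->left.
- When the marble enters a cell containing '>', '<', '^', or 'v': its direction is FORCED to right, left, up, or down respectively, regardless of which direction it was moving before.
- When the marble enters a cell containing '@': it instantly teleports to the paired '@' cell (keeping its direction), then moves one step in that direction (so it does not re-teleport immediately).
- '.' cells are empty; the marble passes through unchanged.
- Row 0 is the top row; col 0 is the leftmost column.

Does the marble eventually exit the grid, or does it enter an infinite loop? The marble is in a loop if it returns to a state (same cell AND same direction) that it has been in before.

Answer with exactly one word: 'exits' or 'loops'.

Answer: exits

Derivation:
Step 1: enter (8,4), '.' pass, move up to (7,4)
Step 2: enter (7,4), '.' pass, move up to (6,4)
Step 3: enter (6,4), '.' pass, move up to (5,4)
Step 4: enter (5,4), '.' pass, move up to (4,4)
Step 5: enter (4,4), '.' pass, move up to (3,4)
Step 6: enter (3,4), '.' pass, move up to (2,4)
Step 7: enter (2,4), '.' pass, move up to (1,4)
Step 8: enter (1,4), '.' pass, move up to (0,4)
Step 9: enter (0,4), '.' pass, move up to (-1,4)
Step 10: at (-1,4) — EXIT via top edge, pos 4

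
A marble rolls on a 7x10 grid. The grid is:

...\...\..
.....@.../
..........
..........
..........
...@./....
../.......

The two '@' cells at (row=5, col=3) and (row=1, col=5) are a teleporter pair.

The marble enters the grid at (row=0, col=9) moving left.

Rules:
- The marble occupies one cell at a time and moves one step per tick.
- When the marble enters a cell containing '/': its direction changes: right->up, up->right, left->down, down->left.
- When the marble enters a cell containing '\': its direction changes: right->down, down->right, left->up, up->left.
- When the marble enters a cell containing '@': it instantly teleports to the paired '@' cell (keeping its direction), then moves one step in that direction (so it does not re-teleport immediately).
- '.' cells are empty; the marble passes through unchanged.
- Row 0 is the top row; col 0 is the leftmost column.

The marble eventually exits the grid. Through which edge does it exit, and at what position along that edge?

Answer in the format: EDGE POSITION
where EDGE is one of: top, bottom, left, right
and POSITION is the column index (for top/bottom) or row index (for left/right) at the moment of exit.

Step 1: enter (0,9), '.' pass, move left to (0,8)
Step 2: enter (0,8), '.' pass, move left to (0,7)
Step 3: enter (0,7), '\' deflects left->up, move up to (-1,7)
Step 4: at (-1,7) — EXIT via top edge, pos 7

Answer: top 7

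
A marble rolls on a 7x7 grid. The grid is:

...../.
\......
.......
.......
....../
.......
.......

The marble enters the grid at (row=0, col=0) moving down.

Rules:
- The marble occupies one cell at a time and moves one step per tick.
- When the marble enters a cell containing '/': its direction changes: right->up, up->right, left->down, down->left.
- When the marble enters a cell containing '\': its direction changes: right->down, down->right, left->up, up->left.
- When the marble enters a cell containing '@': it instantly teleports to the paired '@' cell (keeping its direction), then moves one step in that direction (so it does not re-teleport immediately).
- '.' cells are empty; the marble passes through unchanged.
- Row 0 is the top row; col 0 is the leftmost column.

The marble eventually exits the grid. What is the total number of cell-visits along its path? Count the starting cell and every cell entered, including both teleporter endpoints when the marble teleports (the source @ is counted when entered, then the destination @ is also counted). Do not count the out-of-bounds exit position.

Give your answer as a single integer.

Answer: 8

Derivation:
Step 1: enter (0,0), '.' pass, move down to (1,0)
Step 2: enter (1,0), '\' deflects down->right, move right to (1,1)
Step 3: enter (1,1), '.' pass, move right to (1,2)
Step 4: enter (1,2), '.' pass, move right to (1,3)
Step 5: enter (1,3), '.' pass, move right to (1,4)
Step 6: enter (1,4), '.' pass, move right to (1,5)
Step 7: enter (1,5), '.' pass, move right to (1,6)
Step 8: enter (1,6), '.' pass, move right to (1,7)
Step 9: at (1,7) — EXIT via right edge, pos 1
Path length (cell visits): 8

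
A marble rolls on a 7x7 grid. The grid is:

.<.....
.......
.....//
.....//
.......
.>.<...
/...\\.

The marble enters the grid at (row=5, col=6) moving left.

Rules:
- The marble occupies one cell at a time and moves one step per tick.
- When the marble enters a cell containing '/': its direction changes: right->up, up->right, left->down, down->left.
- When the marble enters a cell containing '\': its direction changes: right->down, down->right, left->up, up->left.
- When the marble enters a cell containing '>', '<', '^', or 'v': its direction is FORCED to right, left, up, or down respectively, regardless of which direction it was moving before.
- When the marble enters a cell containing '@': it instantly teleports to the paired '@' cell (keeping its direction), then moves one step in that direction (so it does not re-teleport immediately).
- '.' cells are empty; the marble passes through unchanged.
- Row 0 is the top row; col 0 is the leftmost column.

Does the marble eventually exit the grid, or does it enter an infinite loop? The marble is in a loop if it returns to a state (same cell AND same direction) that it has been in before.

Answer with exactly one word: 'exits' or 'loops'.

Step 1: enter (5,6), '.' pass, move left to (5,5)
Step 2: enter (5,5), '.' pass, move left to (5,4)
Step 3: enter (5,4), '.' pass, move left to (5,3)
Step 4: enter (5,3), '<' forces left->left, move left to (5,2)
Step 5: enter (5,2), '.' pass, move left to (5,1)
Step 6: enter (5,1), '>' forces left->right, move right to (5,2)
Step 7: enter (5,2), '.' pass, move right to (5,3)
Step 8: enter (5,3), '<' forces right->left, move left to (5,2)
Step 9: at (5,2) dir=left — LOOP DETECTED (seen before)

Answer: loops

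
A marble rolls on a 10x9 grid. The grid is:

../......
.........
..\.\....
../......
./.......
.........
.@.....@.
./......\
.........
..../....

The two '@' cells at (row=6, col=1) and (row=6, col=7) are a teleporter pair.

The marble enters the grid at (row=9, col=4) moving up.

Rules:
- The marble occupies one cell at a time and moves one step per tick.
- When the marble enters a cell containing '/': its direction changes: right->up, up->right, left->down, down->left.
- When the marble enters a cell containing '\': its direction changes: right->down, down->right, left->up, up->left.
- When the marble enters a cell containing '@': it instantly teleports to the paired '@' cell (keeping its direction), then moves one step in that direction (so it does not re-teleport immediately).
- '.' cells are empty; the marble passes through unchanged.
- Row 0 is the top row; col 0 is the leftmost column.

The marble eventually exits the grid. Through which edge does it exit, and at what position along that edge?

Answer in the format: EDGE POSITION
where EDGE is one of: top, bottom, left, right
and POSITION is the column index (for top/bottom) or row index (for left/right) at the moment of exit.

Step 1: enter (9,4), '/' deflects up->right, move right to (9,5)
Step 2: enter (9,5), '.' pass, move right to (9,6)
Step 3: enter (9,6), '.' pass, move right to (9,7)
Step 4: enter (9,7), '.' pass, move right to (9,8)
Step 5: enter (9,8), '.' pass, move right to (9,9)
Step 6: at (9,9) — EXIT via right edge, pos 9

Answer: right 9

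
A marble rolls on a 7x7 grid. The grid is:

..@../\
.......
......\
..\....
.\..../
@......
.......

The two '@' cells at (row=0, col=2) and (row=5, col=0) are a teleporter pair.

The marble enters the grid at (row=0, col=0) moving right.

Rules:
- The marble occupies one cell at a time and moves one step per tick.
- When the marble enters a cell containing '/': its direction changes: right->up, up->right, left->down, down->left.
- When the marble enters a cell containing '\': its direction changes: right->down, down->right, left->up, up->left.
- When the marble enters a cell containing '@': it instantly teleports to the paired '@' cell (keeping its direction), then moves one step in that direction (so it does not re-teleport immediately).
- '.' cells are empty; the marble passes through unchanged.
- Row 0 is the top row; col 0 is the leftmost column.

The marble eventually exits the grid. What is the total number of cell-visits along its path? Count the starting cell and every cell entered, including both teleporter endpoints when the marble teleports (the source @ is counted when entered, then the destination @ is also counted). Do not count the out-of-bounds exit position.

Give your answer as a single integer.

Step 1: enter (0,0), '.' pass, move right to (0,1)
Step 2: enter (0,1), '.' pass, move right to (0,2)
Step 3: enter (0,2), '@' teleport (0,2)->(5,0), also enter (5,0), move right to (5,1)
Step 4: enter (5,1), '.' pass, move right to (5,2)
Step 5: enter (5,2), '.' pass, move right to (5,3)
Step 6: enter (5,3), '.' pass, move right to (5,4)
Step 7: enter (5,4), '.' pass, move right to (5,5)
Step 8: enter (5,5), '.' pass, move right to (5,6)
Step 9: enter (5,6), '.' pass, move right to (5,7)
Step 10: at (5,7) — EXIT via right edge, pos 5
Path length (cell visits): 10

Answer: 10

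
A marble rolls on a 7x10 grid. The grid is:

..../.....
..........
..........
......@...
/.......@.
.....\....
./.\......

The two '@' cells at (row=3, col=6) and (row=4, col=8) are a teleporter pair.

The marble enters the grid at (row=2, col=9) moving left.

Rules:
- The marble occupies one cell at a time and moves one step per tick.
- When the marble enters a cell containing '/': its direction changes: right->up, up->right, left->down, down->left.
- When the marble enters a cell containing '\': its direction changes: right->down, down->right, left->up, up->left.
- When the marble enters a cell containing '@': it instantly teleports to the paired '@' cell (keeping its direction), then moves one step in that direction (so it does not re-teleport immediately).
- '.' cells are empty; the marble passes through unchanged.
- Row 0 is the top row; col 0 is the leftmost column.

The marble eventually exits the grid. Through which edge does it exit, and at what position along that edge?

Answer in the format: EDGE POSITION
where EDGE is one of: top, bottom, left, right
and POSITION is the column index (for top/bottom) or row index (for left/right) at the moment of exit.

Answer: left 2

Derivation:
Step 1: enter (2,9), '.' pass, move left to (2,8)
Step 2: enter (2,8), '.' pass, move left to (2,7)
Step 3: enter (2,7), '.' pass, move left to (2,6)
Step 4: enter (2,6), '.' pass, move left to (2,5)
Step 5: enter (2,5), '.' pass, move left to (2,4)
Step 6: enter (2,4), '.' pass, move left to (2,3)
Step 7: enter (2,3), '.' pass, move left to (2,2)
Step 8: enter (2,2), '.' pass, move left to (2,1)
Step 9: enter (2,1), '.' pass, move left to (2,0)
Step 10: enter (2,0), '.' pass, move left to (2,-1)
Step 11: at (2,-1) — EXIT via left edge, pos 2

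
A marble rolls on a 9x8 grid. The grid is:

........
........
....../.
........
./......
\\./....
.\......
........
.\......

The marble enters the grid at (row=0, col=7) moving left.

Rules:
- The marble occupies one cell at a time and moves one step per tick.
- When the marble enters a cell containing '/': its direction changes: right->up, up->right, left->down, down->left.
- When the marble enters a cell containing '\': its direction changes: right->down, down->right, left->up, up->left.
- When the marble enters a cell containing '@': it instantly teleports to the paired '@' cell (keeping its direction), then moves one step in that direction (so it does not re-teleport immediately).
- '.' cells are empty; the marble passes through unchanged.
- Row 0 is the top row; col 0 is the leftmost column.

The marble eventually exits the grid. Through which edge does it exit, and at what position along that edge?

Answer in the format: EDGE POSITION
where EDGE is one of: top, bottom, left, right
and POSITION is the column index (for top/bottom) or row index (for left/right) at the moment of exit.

Step 1: enter (0,7), '.' pass, move left to (0,6)
Step 2: enter (0,6), '.' pass, move left to (0,5)
Step 3: enter (0,5), '.' pass, move left to (0,4)
Step 4: enter (0,4), '.' pass, move left to (0,3)
Step 5: enter (0,3), '.' pass, move left to (0,2)
Step 6: enter (0,2), '.' pass, move left to (0,1)
Step 7: enter (0,1), '.' pass, move left to (0,0)
Step 8: enter (0,0), '.' pass, move left to (0,-1)
Step 9: at (0,-1) — EXIT via left edge, pos 0

Answer: left 0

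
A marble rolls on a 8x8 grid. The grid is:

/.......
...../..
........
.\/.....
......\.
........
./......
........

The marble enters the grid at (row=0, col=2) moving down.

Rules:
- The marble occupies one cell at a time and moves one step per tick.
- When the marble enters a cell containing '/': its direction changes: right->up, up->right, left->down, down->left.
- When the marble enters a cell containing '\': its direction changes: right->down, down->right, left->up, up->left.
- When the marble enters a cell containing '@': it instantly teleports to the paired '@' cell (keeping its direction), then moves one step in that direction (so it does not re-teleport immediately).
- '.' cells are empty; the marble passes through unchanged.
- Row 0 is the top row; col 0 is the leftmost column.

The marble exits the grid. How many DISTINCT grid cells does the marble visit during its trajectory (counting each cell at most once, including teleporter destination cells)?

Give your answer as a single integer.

Step 1: enter (0,2), '.' pass, move down to (1,2)
Step 2: enter (1,2), '.' pass, move down to (2,2)
Step 3: enter (2,2), '.' pass, move down to (3,2)
Step 4: enter (3,2), '/' deflects down->left, move left to (3,1)
Step 5: enter (3,1), '\' deflects left->up, move up to (2,1)
Step 6: enter (2,1), '.' pass, move up to (1,1)
Step 7: enter (1,1), '.' pass, move up to (0,1)
Step 8: enter (0,1), '.' pass, move up to (-1,1)
Step 9: at (-1,1) — EXIT via top edge, pos 1
Distinct cells visited: 8 (path length 8)

Answer: 8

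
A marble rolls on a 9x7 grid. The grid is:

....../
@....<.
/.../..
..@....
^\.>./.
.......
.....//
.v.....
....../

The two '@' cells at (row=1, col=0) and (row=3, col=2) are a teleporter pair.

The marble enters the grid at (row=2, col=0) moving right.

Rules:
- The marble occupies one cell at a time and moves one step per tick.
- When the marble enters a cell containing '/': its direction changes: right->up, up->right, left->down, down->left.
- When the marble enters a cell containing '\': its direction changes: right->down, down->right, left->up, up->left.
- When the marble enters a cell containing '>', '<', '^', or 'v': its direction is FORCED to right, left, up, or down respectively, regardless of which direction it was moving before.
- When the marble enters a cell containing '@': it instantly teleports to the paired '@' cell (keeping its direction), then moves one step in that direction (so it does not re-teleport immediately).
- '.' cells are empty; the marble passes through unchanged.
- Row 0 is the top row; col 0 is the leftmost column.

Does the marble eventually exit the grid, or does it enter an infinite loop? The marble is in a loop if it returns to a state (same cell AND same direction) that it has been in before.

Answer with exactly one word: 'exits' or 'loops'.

Answer: exits

Derivation:
Step 1: enter (2,0), '/' deflects right->up, move up to (1,0)
Step 2: enter (1,0), '@' teleport (1,0)->(3,2), also enter (3,2), move up to (2,2)
Step 3: enter (2,2), '.' pass, move up to (1,2)
Step 4: enter (1,2), '.' pass, move up to (0,2)
Step 5: enter (0,2), '.' pass, move up to (-1,2)
Step 6: at (-1,2) — EXIT via top edge, pos 2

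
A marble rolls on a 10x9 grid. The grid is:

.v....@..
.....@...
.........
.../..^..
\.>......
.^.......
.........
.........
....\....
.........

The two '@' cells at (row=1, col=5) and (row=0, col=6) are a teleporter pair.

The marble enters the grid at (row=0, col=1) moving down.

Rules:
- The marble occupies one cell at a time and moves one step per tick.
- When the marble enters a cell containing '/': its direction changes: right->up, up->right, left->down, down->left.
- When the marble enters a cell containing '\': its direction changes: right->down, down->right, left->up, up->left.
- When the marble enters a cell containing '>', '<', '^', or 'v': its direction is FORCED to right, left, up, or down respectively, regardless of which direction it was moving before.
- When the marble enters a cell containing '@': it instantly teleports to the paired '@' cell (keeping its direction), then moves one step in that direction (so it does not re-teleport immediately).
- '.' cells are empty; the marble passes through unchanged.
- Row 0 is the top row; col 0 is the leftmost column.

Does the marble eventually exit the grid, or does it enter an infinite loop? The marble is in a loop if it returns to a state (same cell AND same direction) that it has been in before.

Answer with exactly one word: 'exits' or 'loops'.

Answer: loops

Derivation:
Step 1: enter (0,1), 'v' forces down->down, move down to (1,1)
Step 2: enter (1,1), '.' pass, move down to (2,1)
Step 3: enter (2,1), '.' pass, move down to (3,1)
Step 4: enter (3,1), '.' pass, move down to (4,1)
Step 5: enter (4,1), '.' pass, move down to (5,1)
Step 6: enter (5,1), '^' forces down->up, move up to (4,1)
Step 7: enter (4,1), '.' pass, move up to (3,1)
Step 8: enter (3,1), '.' pass, move up to (2,1)
Step 9: enter (2,1), '.' pass, move up to (1,1)
Step 10: enter (1,1), '.' pass, move up to (0,1)
Step 11: enter (0,1), 'v' forces up->down, move down to (1,1)
Step 12: at (1,1) dir=down — LOOP DETECTED (seen before)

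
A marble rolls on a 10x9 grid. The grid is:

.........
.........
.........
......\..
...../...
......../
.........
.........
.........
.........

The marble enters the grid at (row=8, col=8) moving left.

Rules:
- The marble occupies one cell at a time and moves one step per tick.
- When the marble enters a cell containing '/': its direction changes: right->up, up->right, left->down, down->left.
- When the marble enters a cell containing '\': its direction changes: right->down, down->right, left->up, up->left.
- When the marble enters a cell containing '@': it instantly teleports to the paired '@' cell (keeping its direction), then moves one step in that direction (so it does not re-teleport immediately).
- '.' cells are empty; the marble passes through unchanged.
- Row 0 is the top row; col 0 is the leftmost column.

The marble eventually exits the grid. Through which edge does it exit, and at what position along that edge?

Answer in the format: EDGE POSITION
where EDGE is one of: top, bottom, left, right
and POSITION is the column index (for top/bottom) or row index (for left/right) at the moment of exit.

Step 1: enter (8,8), '.' pass, move left to (8,7)
Step 2: enter (8,7), '.' pass, move left to (8,6)
Step 3: enter (8,6), '.' pass, move left to (8,5)
Step 4: enter (8,5), '.' pass, move left to (8,4)
Step 5: enter (8,4), '.' pass, move left to (8,3)
Step 6: enter (8,3), '.' pass, move left to (8,2)
Step 7: enter (8,2), '.' pass, move left to (8,1)
Step 8: enter (8,1), '.' pass, move left to (8,0)
Step 9: enter (8,0), '.' pass, move left to (8,-1)
Step 10: at (8,-1) — EXIT via left edge, pos 8

Answer: left 8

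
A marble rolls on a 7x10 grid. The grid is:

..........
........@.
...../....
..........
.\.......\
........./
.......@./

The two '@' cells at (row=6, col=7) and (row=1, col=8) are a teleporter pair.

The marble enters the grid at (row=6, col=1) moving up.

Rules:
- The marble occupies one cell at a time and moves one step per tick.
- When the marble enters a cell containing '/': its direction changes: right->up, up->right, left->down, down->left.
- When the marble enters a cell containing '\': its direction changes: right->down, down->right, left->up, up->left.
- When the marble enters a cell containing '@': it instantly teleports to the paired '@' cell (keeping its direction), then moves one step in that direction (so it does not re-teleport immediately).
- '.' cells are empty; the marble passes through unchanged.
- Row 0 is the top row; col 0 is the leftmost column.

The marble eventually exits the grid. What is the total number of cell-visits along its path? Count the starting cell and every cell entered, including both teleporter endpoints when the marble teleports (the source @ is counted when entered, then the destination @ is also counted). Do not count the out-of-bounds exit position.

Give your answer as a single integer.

Step 1: enter (6,1), '.' pass, move up to (5,1)
Step 2: enter (5,1), '.' pass, move up to (4,1)
Step 3: enter (4,1), '\' deflects up->left, move left to (4,0)
Step 4: enter (4,0), '.' pass, move left to (4,-1)
Step 5: at (4,-1) — EXIT via left edge, pos 4
Path length (cell visits): 4

Answer: 4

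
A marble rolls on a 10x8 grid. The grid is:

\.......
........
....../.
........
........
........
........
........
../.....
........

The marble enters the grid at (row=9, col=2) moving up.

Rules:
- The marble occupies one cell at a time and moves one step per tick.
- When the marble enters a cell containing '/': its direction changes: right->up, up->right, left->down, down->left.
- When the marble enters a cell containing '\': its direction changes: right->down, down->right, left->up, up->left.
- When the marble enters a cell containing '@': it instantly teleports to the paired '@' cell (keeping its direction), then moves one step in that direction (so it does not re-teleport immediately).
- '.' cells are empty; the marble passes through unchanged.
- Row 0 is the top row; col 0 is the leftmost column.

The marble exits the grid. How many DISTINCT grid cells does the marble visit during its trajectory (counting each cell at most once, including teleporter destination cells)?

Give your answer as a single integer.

Answer: 7

Derivation:
Step 1: enter (9,2), '.' pass, move up to (8,2)
Step 2: enter (8,2), '/' deflects up->right, move right to (8,3)
Step 3: enter (8,3), '.' pass, move right to (8,4)
Step 4: enter (8,4), '.' pass, move right to (8,5)
Step 5: enter (8,5), '.' pass, move right to (8,6)
Step 6: enter (8,6), '.' pass, move right to (8,7)
Step 7: enter (8,7), '.' pass, move right to (8,8)
Step 8: at (8,8) — EXIT via right edge, pos 8
Distinct cells visited: 7 (path length 7)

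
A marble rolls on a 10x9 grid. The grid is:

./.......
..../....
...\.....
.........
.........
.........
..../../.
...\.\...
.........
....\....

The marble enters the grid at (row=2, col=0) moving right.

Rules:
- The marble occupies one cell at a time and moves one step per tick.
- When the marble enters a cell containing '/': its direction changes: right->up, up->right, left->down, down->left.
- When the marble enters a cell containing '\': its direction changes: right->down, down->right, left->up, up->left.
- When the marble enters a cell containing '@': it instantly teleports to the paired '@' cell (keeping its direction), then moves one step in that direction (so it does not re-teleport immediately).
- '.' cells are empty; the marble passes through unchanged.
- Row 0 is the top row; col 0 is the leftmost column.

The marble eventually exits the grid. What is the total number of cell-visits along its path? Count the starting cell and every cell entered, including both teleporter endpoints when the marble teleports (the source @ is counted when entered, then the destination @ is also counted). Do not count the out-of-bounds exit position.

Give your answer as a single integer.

Step 1: enter (2,0), '.' pass, move right to (2,1)
Step 2: enter (2,1), '.' pass, move right to (2,2)
Step 3: enter (2,2), '.' pass, move right to (2,3)
Step 4: enter (2,3), '\' deflects right->down, move down to (3,3)
Step 5: enter (3,3), '.' pass, move down to (4,3)
Step 6: enter (4,3), '.' pass, move down to (5,3)
Step 7: enter (5,3), '.' pass, move down to (6,3)
Step 8: enter (6,3), '.' pass, move down to (7,3)
Step 9: enter (7,3), '\' deflects down->right, move right to (7,4)
Step 10: enter (7,4), '.' pass, move right to (7,5)
Step 11: enter (7,5), '\' deflects right->down, move down to (8,5)
Step 12: enter (8,5), '.' pass, move down to (9,5)
Step 13: enter (9,5), '.' pass, move down to (10,5)
Step 14: at (10,5) — EXIT via bottom edge, pos 5
Path length (cell visits): 13

Answer: 13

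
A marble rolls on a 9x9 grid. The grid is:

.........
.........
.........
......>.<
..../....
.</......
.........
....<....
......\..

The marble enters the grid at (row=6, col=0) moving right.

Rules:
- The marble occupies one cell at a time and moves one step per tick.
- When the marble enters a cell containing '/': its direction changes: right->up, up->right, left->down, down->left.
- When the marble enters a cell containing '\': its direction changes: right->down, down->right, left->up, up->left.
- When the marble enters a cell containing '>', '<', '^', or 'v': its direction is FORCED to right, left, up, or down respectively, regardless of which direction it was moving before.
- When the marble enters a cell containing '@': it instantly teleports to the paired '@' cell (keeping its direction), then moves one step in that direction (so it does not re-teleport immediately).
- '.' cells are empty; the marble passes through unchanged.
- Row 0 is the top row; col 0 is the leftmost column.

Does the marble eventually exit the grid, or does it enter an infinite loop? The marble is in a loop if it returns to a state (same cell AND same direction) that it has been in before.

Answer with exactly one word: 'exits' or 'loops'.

Step 1: enter (6,0), '.' pass, move right to (6,1)
Step 2: enter (6,1), '.' pass, move right to (6,2)
Step 3: enter (6,2), '.' pass, move right to (6,3)
Step 4: enter (6,3), '.' pass, move right to (6,4)
Step 5: enter (6,4), '.' pass, move right to (6,5)
Step 6: enter (6,5), '.' pass, move right to (6,6)
Step 7: enter (6,6), '.' pass, move right to (6,7)
Step 8: enter (6,7), '.' pass, move right to (6,8)
Step 9: enter (6,8), '.' pass, move right to (6,9)
Step 10: at (6,9) — EXIT via right edge, pos 6

Answer: exits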